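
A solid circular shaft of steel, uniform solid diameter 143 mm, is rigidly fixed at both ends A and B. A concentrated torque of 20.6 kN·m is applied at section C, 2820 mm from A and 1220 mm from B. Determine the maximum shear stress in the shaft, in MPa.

25.0 MPa

With uniform GJ and both ends fixed, compatibility θ_AC = θ_CB gives T_A·a = T_B·b, together with T_A + T_B = T₀.
T_A = T₀·b/(a+b) = 20600·1220/4040 = 6221 N·m; T_B = 14380 N·m.
τ in each portion: τ_AC = 1.08×10^7 Pa, τ_CB = 2.50×10^7 Pa; maximum is in CB.
τ_max = T_CB·r/J = 14380·0.0715/4.11×10^-5 = 2.504×10^7 Pa.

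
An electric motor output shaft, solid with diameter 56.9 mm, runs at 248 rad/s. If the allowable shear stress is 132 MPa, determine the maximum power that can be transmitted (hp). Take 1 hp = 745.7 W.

J = πd⁴/32 = π(0.0569)⁴/32 = 1.029×10^-6 m⁴.
T_max = τ_allow·J/r = 1.32×10^8 × 1.029×10^-6 / 0.0284 = 4775 N·m.
ω = 248 rad/s, so P_max = T_max·ω = 1.184×10^6 W.

1590 hp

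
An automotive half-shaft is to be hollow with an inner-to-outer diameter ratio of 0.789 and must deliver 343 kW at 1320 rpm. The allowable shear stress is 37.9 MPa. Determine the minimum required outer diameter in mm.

ω = 2π·1320/60 = 138.2 rad/s, so T = P/ω = 343×10³ / 138.2 = 2481 N·m.
For a hollow shaft with d_i/d_o = 0.789: τ_max = 16T/(π d_o³ (1−k⁴)), so d_o = [16T/(π τ_allow (1−k⁴))]^(1/3) = [16·2481/(π·3.79×10^7·0.6125)]^(1/3) = 0.08165 m.

81.7 mm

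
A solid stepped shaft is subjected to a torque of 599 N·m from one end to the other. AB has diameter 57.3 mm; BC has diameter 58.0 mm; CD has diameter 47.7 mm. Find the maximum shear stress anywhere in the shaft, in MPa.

Under the same torque, τ_max = 16T/(πd³) is largest where d is smallest — segment CD (d = 47.7 mm).
τ_max = 16·599.0/(π·(0.0477)³) = 2.811×10^7 Pa.

28.1 MPa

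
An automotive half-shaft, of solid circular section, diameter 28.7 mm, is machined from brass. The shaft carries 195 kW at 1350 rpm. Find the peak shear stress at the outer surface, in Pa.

2.97e8 Pa

ω = 2π·1350/60 = 141.4 rad/s, so T = P/ω = 195×10³ / 141.4 = 1379 N·m.
J = πd⁴/32 = π(0.0287)⁴/32 = 6.661×10^-8 m⁴.
τ_max = T·r/J = 1379 × 0.0143 / 6.661×10^-8 = 2.972×10^8 Pa.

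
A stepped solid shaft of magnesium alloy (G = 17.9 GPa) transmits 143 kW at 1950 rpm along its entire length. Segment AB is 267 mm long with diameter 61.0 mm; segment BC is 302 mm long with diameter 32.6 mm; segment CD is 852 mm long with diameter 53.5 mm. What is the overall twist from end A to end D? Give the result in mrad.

ω = 2π·1950/60 = 204.2 rad/s, so T = P/ω = 143×10³ / 204.2 = 700.3 N·m.
J_AB = π(0.0610)⁴/32 = 1.36×10^-6 m⁴; J_BC = π(0.0326)⁴/32 = 1.11×10^-7 m⁴; J_CD = π(0.0535)⁴/32 = 8.04×10^-7 m⁴.
θ = (T/G)·Σ L_i/J_i = (700.3/17.9×10⁹)·(0.267/1.36×10^-6 + 0.302/1.11×10^-7 + 0.852/8.04×10^-7) = 0.1557 rad.

156 mrad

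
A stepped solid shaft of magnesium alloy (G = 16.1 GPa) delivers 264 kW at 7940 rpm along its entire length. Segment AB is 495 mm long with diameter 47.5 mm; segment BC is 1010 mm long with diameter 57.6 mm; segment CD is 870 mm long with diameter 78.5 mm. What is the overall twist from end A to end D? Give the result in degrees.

2.44°

ω = 2π·7940/60 = 831.5 rad/s, so T = P/ω = 264×10³ / 831.5 = 317.5 N·m.
J_AB = π(0.0475)⁴/32 = 5.00×10^-7 m⁴; J_BC = π(0.0576)⁴/32 = 1.08×10^-6 m⁴; J_CD = π(0.0785)⁴/32 = 3.73×10^-6 m⁴.
θ = (T/G)·Σ L_i/J_i = (317.5/16.1×10⁹)·(0.495/5.00×10^-7 + 1.01/1.08×10^-6 + 0.870/3.73×10^-6) = 0.04257 rad.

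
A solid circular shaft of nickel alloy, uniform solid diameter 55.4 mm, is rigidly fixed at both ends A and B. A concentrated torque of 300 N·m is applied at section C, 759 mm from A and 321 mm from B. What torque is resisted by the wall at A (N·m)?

With uniform GJ and both ends fixed, compatibility θ_AC = θ_CB gives T_A·a = T_B·b, together with T_A + T_B = T₀.
T_A = T₀·b/(a+b) = 300.0·321/1080 = 89.17 N·m; T_B = 210.8 N·m.

89.2 N·m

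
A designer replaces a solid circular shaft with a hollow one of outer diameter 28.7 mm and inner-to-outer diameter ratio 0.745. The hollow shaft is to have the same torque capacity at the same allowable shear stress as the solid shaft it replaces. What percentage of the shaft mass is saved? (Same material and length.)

Equal τ_max and T ⇒ the solid shaft needs d_s³ = d_o³(1−k⁴), so d_s = 28.7·(1−0.745⁴)^(1/3) = 25.38 mm.
Area ratio A_h/A_s = d_o²(1−k²)/d_s² = (1−k²)/(1−k⁴)^(2/3) = 0.5688.
Mass saving = 1 − 0.5688 = 43.1 %.

43.1 %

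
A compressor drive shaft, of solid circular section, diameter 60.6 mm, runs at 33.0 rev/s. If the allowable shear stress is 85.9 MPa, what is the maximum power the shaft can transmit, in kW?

778 kW

J = πd⁴/32 = π(0.0606)⁴/32 = 1.324×10^-6 m⁴.
T_max = τ_allow·J/r = 8.59×10^7 × 1.324×10^-6 / 0.0303 = 3754 N·m.
ω = 2π·33.0 = 207.3 rad/s, so P_max = T_max·ω = 7.783×10^5 W.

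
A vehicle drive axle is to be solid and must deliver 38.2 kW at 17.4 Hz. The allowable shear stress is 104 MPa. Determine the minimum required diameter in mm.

25.8 mm

ω = 2π·17.4 = 109.3 rad/s, so T = P/ω = 38.2×10³ / 109.3 = 349.4 N·m.
For a solid shaft τ_max = 16T/(πd³), so d = (16T/(π τ_allow))^(1/3) = (16·349.4/(π·1.04×10^8))^(1/3) = 0.02577 m.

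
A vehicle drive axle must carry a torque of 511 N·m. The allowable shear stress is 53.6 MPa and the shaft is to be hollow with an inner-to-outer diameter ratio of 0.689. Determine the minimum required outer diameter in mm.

39.7 mm

For a hollow shaft with d_i/d_o = 0.689: τ_max = 16T/(π d_o³ (1−k⁴)), so d_o = [16T/(π τ_allow (1−k⁴))]^(1/3) = [16·511.0/(π·5.36×10^7·0.7746)]^(1/3) = 0.03972 m.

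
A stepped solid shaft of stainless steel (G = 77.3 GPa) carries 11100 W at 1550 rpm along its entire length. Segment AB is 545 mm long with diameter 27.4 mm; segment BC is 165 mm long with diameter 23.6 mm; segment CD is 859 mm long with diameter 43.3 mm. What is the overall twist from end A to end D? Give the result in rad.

0.0157 rad

ω = 2π·1550/60 = 162.3 rad/s, so T = P/ω = 11100 / 162.3 = 68.39 N·m.
J_AB = π(0.0274)⁴/32 = 5.53×10^-8 m⁴; J_BC = π(0.0236)⁴/32 = 3.05×10^-8 m⁴; J_CD = π(0.0433)⁴/32 = 3.45×10^-7 m⁴.
θ = (T/G)·Σ L_i/J_i = (68.39/77.3×10⁹)·(0.545/5.53×10^-8 + 0.165/3.05×10^-8 + 0.859/3.45×10^-7) = 0.01571 rad.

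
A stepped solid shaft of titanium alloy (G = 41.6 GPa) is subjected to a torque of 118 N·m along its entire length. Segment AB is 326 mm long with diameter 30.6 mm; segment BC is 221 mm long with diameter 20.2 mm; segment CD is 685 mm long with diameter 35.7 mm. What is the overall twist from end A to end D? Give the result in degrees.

J_AB = π(0.0306)⁴/32 = 8.61×10^-8 m⁴; J_BC = π(0.0202)⁴/32 = 1.63×10^-8 m⁴; J_CD = π(0.0357)⁴/32 = 1.59×10^-7 m⁴.
θ = (T/G)·Σ L_i/J_i = (118.0/41.6×10⁹)·(0.326/8.61×10^-8 + 0.221/1.63×10^-8 + 0.685/1.59×10^-7) = 0.06128 rad.

3.51°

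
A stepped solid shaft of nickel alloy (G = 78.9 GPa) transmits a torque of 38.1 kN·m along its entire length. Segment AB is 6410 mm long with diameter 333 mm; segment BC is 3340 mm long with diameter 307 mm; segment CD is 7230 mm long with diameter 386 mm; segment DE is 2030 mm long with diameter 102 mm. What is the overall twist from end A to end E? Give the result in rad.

0.0983 rad

J_AB = π(0.333)⁴/32 = 1.21×10^-3 m⁴; J_BC = π(0.307)⁴/32 = 8.72×10^-4 m⁴; J_CD = π(0.386)⁴/32 = 2.18×10^-3 m⁴; J_DE = π(0.102)⁴/32 = 1.06×10^-5 m⁴.
θ = (T/G)·Σ L_i/J_i = (38100/78.9×10⁹)·(6.41/1.21×10^-3 + 3.34/8.72×10^-4 + 7.23/2.18×10^-3 + 2.03/1.06×10^-5) = 0.09826 rad.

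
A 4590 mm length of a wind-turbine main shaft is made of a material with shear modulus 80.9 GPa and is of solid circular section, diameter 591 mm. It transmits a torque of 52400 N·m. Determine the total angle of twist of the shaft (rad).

2.48e-4 rad

J = πd⁴/32 = π(0.591)⁴/32 = 0.01198 m⁴.
θ = T·L/(G·J) = 52400 × 4.59 / (80.9×10⁹ × 0.01198) = 2.482×10^-4 rad.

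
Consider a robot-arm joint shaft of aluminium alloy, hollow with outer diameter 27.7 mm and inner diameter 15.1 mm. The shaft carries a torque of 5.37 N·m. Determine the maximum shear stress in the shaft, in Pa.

J = π(d_o⁴ − d_i⁴)/32 = π(0.0277⁴ − 0.0151⁴)/32 = 5.269×10^-8 m⁴.
τ_max = T·r/J = 5.370 × 0.0138 / 5.269×10^-8 = 1.411×10^6 Pa.

1.41e6 Pa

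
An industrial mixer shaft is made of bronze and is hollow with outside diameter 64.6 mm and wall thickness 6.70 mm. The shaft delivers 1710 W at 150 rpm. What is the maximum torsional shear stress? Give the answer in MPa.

3.40 MPa

ω = 2π·150/60 = 15.71 rad/s, so T = P/ω = 1710 / 15.71 = 108.9 N·m.
J = π(d_o⁴ − d_i⁴)/32 = π(0.0646⁴ − 0.0512⁴)/32 = 1.035×10^-6 m⁴.
τ_max = T·r/J = 108.9 × 0.0323 / 1.035×10^-6 = 3.397×10^6 Pa.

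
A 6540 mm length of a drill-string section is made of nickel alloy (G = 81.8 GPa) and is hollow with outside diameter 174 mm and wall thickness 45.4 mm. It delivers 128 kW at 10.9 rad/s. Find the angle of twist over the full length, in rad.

ω = 10.9 rad/s, so T = P/ω = 128×10³ / 10.90 = 11740 N·m.
J = π(d_o⁴ − d_i⁴)/32 = π(0.174⁴ − 0.0832⁴)/32 = 8.529×10^-5 m⁴.
θ = T·L/(G·J) = 11740 × 6.54 / (81.8×10⁹ × 8.529×10^-5) = 0.01101 rad.

0.0110 rad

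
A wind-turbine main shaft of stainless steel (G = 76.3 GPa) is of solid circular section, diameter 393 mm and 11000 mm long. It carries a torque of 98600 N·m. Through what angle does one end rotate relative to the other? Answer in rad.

0.00607 rad

J = πd⁴/32 = π(0.393)⁴/32 = 2.342×10^-3 m⁴.
θ = T·L/(G·J) = 98600 × 11.0 / (76.3×10⁹ × 2.342×10^-3) = 6.070×10^-3 rad.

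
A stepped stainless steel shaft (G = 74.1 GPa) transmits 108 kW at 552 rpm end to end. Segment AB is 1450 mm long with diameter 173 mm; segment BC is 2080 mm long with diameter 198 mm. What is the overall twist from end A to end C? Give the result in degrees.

ω = 2π·552/60 = 57.81 rad/s, so T = P/ω = 108×10³ / 57.81 = 1868 N·m.
J_AB = π(0.173)⁴/32 = 8.79×10^-5 m⁴; J_BC = π(0.198)⁴/32 = 1.51×10^-4 m⁴.
θ = (T/G)·Σ L_i/J_i = (1868/74.1×10⁹)·(1.45/8.79×10^-5 + 2.08/1.51×10^-4) = 7.633×10^-4 rad.

0.0437°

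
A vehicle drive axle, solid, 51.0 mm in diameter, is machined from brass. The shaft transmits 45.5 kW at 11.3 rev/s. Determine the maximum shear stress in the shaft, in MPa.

ω = 2π·11.3 = 71.00 rad/s, so T = P/ω = 45.5×10³ / 71.00 = 640.8 N·m.
J = πd⁴/32 = π(0.0510)⁴/32 = 6.642×10^-7 m⁴.
τ_max = T·r/J = 640.8 × 0.0255 / 6.642×10^-7 = 2.460×10^7 Pa.

24.6 MPa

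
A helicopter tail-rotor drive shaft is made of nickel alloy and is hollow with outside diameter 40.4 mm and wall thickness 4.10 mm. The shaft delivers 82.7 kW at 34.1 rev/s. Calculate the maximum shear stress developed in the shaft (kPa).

50000 kPa

ω = 2π·34.1 = 214.3 rad/s, so T = P/ω = 82.7×10³ / 214.3 = 386.0 N·m.
J = π(d_o⁴ − d_i⁴)/32 = π(0.0404⁴ − 0.0322⁴)/32 = 1.560×10^-7 m⁴.
τ_max = T·r/J = 386.0 × 0.0202 / 1.560×10^-7 = 4.998×10^7 Pa.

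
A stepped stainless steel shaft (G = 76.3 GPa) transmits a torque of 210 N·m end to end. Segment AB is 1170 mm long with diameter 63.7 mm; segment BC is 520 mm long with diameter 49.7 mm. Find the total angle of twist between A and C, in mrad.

J_AB = π(0.0637)⁴/32 = 1.62×10^-6 m⁴; J_BC = π(0.0497)⁴/32 = 5.99×10^-7 m⁴.
θ = (T/G)·Σ L_i/J_i = (210.0/76.3×10⁹)·(1.17/1.62×10^-6 + 0.520/5.99×10^-7) = 4.381×10^-3 rad.

4.38 mrad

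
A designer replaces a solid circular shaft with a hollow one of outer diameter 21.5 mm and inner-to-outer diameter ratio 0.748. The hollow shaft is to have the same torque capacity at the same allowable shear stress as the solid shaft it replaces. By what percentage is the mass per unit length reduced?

Equal τ_max and T ⇒ the solid shaft needs d_s³ = d_o³(1−k⁴), so d_s = 21.5·(1−0.748⁴)^(1/3) = 18.97 mm.
Area ratio A_h/A_s = d_o²(1−k²)/d_s² = (1−k²)/(1−k⁴)^(2/3) = 0.5658.
Mass saving = 1 − 0.5658 = 43.4 %.

43.4 %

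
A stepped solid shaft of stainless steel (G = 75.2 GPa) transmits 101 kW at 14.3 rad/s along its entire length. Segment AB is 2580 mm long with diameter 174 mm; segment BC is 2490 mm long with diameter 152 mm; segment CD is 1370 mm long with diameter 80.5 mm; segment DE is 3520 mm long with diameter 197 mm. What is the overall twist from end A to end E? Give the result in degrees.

2.33°

ω = 14.3 rad/s, so T = P/ω = 101×10³ / 14.30 = 7063 N·m.
J_AB = π(0.174)⁴/32 = 9.00×10^-5 m⁴; J_BC = π(0.152)⁴/32 = 5.24×10^-5 m⁴; J_CD = π(0.0805)⁴/32 = 4.12×10^-6 m⁴; J_DE = π(0.197)⁴/32 = 1.48×10^-4 m⁴.
θ = (T/G)·Σ L_i/J_i = (7063/75.2×10⁹)·(2.58/9.00×10^-5 + 2.49/5.24×10^-5 + 1.37/4.12×10^-6 + 3.52/1.48×10^-4) = 0.04060 rad.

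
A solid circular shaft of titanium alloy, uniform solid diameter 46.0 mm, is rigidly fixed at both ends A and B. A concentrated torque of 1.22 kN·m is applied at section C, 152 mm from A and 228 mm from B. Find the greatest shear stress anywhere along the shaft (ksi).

5.56 ksi

With uniform GJ and both ends fixed, compatibility θ_AC = θ_CB gives T_A·a = T_B·b, together with T_A + T_B = T₀.
T_A = T₀·b/(a+b) = 1220·228/380.0 = 732.0 N·m; T_B = 488.0 N·m.
τ in each portion: τ_AC = 3.83×10^7 Pa, τ_CB = 2.55×10^7 Pa; maximum is in AC.
τ_max = T_AC·r/J = 732.0·0.0230/4.40×10^-7 = 3.830×10^7 Pa.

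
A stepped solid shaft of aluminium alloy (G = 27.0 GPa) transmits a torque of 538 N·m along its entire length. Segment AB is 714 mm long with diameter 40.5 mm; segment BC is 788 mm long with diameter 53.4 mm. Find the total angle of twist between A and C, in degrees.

4.21°

J_AB = π(0.0405)⁴/32 = 2.64×10^-7 m⁴; J_BC = π(0.0534)⁴/32 = 7.98×10^-7 m⁴.
θ = (T/G)·Σ L_i/J_i = (538.0/27.0×10⁹)·(0.714/2.64×10^-7 + 0.788/7.98×10^-7) = 0.07353 rad.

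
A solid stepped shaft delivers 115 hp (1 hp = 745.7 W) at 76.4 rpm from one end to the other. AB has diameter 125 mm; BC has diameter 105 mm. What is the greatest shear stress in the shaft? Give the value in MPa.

47.2 MPa

ω = 2π·76.4/60 = 8.001 rad/s, so T = P/ω = 115×745.7 / 8.001 = 10720 N·m.
Under the same torque, τ_max = 16T/(πd³) is largest where d is smallest — segment BC (d = 105 mm).
τ_max = 16·10720/(π·(0.105)³) = 4.716×10^7 Pa.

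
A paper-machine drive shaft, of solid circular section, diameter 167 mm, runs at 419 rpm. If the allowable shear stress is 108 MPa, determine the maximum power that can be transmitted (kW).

4330 kW

J = πd⁴/32 = π(0.167)⁴/32 = 7.636×10^-5 m⁴.
T_max = τ_allow·J/r = 1.08×10^8 × 7.636×10^-5 / 0.0835 = 98760 N·m.
ω = 2π·419/60 = 43.88 rad/s, so P_max = T_max·ω = 4.334×10^6 W.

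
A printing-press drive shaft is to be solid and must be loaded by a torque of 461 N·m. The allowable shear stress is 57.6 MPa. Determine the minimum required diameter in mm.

34.4 mm

For a solid shaft τ_max = 16T/(πd³), so d = (16T/(π τ_allow))^(1/3) = (16·461.0/(π·5.76×10^7))^(1/3) = 0.03442 m.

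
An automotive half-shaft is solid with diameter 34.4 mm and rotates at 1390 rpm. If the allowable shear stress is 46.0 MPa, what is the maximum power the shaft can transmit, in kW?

J = πd⁴/32 = π(0.0344)⁴/32 = 1.375×10^-7 m⁴.
T_max = τ_allow·J/r = 4.60×10^7 × 1.375×10^-7 / 0.0172 = 367.7 N·m.
ω = 2π·1390/60 = 145.6 rad/s, so P_max = T_max·ω = 5.352×10^4 W.

53.5 kW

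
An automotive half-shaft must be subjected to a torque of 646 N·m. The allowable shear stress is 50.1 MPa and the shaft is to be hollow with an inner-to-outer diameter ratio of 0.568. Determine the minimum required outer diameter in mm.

41.9 mm

For a hollow shaft with d_i/d_o = 0.568: τ_max = 16T/(π d_o³ (1−k⁴)), so d_o = [16T/(π τ_allow (1−k⁴))]^(1/3) = [16·646.0/(π·5.01×10^7·0.8959)]^(1/3) = 0.04185 m.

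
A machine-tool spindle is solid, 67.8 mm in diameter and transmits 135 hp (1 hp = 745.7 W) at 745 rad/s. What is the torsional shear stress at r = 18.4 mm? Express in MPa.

1.20 MPa

ω = 745 rad/s, so T = P/ω = 135×745.7 / 745.0 = 135.1 N·m.
J = πd⁴/32 = π(0.0678)⁴/32 = 2.075×10^-6 m⁴.
Shear stress varies linearly with radius: τ = T·r/J = 135.1 × 0.0184 / 2.075×10^-6 = 1.199×10^6 Pa.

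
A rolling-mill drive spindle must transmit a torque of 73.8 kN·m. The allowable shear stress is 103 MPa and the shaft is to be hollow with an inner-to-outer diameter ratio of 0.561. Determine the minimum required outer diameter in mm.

159 mm

For a hollow shaft with d_i/d_o = 0.561: τ_max = 16T/(π d_o³ (1−k⁴)), so d_o = [16T/(π τ_allow (1−k⁴))]^(1/3) = [16·73800/(π·1.03×10^8·0.9010)]^(1/3) = 0.1594 m.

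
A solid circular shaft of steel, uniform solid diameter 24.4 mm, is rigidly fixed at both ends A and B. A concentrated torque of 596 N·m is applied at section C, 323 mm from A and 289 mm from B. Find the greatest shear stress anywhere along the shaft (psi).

With uniform GJ and both ends fixed, compatibility θ_AC = θ_CB gives T_A·a = T_B·b, together with T_A + T_B = T₀.
T_A = T₀·b/(a+b) = 596.0·289/612.0 = 281.4 N·m; T_B = 314.6 N·m.
τ in each portion: τ_AC = 9.87×10^7 Pa, τ_CB = 1.10×10^8 Pa; maximum is in CB.
τ_max = T_CB·r/J = 314.6·0.0122/3.48×10^-8 = 1.103×10^8 Pa.

16000 psi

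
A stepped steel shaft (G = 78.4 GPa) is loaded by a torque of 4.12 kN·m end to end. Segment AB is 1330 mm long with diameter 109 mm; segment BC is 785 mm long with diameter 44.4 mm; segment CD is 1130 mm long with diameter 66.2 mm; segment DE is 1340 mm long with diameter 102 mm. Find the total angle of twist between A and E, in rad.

J_AB = π(0.109)⁴/32 = 1.39×10^-5 m⁴; J_BC = π(0.0444)⁴/32 = 3.82×10^-7 m⁴; J_CD = π(0.0662)⁴/32 = 1.89×10^-6 m⁴; J_DE = π(0.102)⁴/32 = 1.06×10^-5 m⁴.
θ = (T/G)·Σ L_i/J_i = (4120/78.4×10⁹)·(1.33/1.39×10^-5 + 0.785/3.82×10^-7 + 1.13/1.89×10^-6 + 1.34/1.06×10^-5) = 0.1513 rad.

0.151 rad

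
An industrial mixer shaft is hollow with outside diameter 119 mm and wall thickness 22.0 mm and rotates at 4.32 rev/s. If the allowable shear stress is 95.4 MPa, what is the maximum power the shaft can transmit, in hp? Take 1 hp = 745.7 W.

968 hp

J = π(d_o⁴ − d_i⁴)/32 = π(0.119⁴ − 0.0750⁴)/32 = 1.658×10^-5 m⁴.
T_max = τ_allow·J/r = 9.54×10^7 × 1.658×10^-5 / 0.0595 = 26590 N·m.
ω = 2π·4.32 = 27.14 rad/s, so P_max = T_max·ω = 7.216×10^5 W.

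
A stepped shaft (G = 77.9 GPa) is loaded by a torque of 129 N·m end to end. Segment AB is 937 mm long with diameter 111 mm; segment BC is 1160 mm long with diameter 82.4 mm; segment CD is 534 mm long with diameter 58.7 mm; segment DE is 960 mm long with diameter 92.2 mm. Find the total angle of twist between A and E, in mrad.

J_AB = π(0.111)⁴/32 = 1.49×10^-5 m⁴; J_BC = π(0.0824)⁴/32 = 4.53×10^-6 m⁴; J_CD = π(0.0587)⁴/32 = 1.17×10^-6 m⁴; J_DE = π(0.0922)⁴/32 = 7.09×10^-6 m⁴.
θ = (T/G)·Σ L_i/J_i = (129.0/77.9×10⁹)·(0.937/1.49×10^-5 + 1.16/4.53×10^-6 + 0.534/1.17×10^-6 + 0.960/7.09×10^-6) = 1.511×10^-3 rad.

1.51 mrad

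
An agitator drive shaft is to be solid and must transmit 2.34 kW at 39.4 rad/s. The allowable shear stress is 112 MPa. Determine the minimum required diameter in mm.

13.9 mm

ω = 39.4 rad/s, so T = P/ω = 2.34×10³ / 39.40 = 59.39 N·m.
For a solid shaft τ_max = 16T/(πd³), so d = (16T/(π τ_allow))^(1/3) = (16·59.39/(π·1.12×10^8))^(1/3) = 0.01393 m.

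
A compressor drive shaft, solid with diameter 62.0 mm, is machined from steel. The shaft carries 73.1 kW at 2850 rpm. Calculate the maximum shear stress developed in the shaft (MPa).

5.23 MPa

ω = 2π·2850/60 = 298.5 rad/s, so T = P/ω = 73.1×10³ / 298.5 = 244.9 N·m.
J = πd⁴/32 = π(0.0620)⁴/32 = 1.451×10^-6 m⁴.
τ_max = T·r/J = 244.9 × 0.0310 / 1.451×10^-6 = 5.234×10^6 Pa.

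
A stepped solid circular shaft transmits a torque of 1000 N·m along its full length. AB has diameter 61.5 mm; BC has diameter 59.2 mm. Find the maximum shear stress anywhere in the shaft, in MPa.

24.5 MPa

Under the same torque, τ_max = 16T/(πd³) is largest where d is smallest — segment BC (d = 59.2 mm).
τ_max = 16·1000/(π·(0.0592)³) = 2.455×10^7 Pa.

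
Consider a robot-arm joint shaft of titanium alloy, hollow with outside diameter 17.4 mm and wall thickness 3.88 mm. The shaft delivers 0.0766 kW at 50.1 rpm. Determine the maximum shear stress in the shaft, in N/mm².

15.6 N/mm²

ω = 2π·50.1/60 = 5.246 rad/s, so T = P/ω = 0.0766×10³ / 5.246 = 14.60 N·m.
J = π(d_o⁴ − d_i⁴)/32 = π(0.0174⁴ − 0.00964⁴)/32 = 8.151×10^-9 m⁴.
τ_max = T·r/J = 14.60 × 0.00870 / 8.151×10^-9 = 1.558×10^7 Pa.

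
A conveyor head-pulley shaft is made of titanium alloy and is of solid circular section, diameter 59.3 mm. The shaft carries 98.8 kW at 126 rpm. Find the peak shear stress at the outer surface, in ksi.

ω = 2π·126/60 = 13.19 rad/s, so T = P/ω = 98.8×10³ / 13.19 = 7488 N·m.
J = πd⁴/32 = π(0.0593)⁴/32 = 1.214×10^-6 m⁴.
τ_max = T·r/J = 7488 × 0.0296 / 1.214×10^-6 = 1.829×10^8 Pa.

26.5 ksi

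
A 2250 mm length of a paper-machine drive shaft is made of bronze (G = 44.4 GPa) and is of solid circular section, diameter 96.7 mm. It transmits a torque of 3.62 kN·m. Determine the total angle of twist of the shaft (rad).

J = πd⁴/32 = π(0.0967)⁴/32 = 8.584×10^-6 m⁴.
θ = T·L/(G·J) = 3620 × 2.25 / (44.4×10⁹ × 8.584×10^-6) = 0.02137 rad.

0.0214 rad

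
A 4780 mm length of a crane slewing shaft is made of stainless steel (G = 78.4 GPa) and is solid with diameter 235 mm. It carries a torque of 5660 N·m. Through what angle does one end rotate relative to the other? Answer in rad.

J = πd⁴/32 = π(0.235)⁴/32 = 2.994×10^-4 m⁴.
θ = T·L/(G·J) = 5660 × 4.78 / (78.4×10⁹ × 2.994×10^-4) = 1.153×10^-3 rad.

0.00115 rad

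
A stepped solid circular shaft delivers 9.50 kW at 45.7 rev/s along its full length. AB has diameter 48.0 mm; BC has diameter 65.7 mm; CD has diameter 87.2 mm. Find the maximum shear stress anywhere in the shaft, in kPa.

1520 kPa

ω = 2π·45.7 = 287.1 rad/s, so T = P/ω = 9.50×10³ / 287.1 = 33.08 N·m.
Under the same torque, τ_max = 16T/(πd³) is largest where d is smallest — segment AB (d = 48.0 mm).
τ_max = 16·33.08/(π·(0.0480)³) = 1.524×10^6 Pa.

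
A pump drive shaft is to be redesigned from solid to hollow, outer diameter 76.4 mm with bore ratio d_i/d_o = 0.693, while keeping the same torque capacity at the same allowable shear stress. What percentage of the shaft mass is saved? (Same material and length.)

38.1 %

Equal τ_max and T ⇒ the solid shaft needs d_s³ = d_o³(1−k⁴), so d_s = 76.4·(1−0.693⁴)^(1/3) = 70.01 mm.
Area ratio A_h/A_s = d_o²(1−k²)/d_s² = (1−k²)/(1−k⁴)^(2/3) = 0.6190.
Mass saving = 1 − 0.6190 = 38.1 %.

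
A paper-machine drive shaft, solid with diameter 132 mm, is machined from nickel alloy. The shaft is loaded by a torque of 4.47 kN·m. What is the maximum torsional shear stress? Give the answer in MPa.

9.90 MPa

J = πd⁴/32 = π(0.132)⁴/32 = 2.981×10^-5 m⁴.
τ_max = T·r/J = 4470 × 0.0660 / 2.981×10^-5 = 9.898×10^6 Pa.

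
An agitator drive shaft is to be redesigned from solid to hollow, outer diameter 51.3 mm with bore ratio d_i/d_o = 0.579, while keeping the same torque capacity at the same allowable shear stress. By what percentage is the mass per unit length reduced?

Equal τ_max and T ⇒ the solid shaft needs d_s³ = d_o³(1−k⁴), so d_s = 51.3·(1−0.579⁴)^(1/3) = 49.30 mm.
Area ratio A_h/A_s = d_o²(1−k²)/d_s² = (1−k²)/(1−k⁴)^(2/3) = 0.7197.
Mass saving = 1 − 0.7197 = 28.0 %.

28.0 %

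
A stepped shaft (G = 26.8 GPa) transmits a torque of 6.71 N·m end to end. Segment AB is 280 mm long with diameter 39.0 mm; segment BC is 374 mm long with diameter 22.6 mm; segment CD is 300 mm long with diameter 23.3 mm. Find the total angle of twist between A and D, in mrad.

6.56 mrad

J_AB = π(0.0390)⁴/32 = 2.27×10^-7 m⁴; J_BC = π(0.0226)⁴/32 = 2.56×10^-8 m⁴; J_CD = π(0.0233)⁴/32 = 2.89×10^-8 m⁴.
θ = (T/G)·Σ L_i/J_i = (6.710/26.8×10⁹)·(0.280/2.27×10^-7 + 0.374/2.56×10^-8 + 0.300/2.89×10^-8) = 6.561×10^-3 rad.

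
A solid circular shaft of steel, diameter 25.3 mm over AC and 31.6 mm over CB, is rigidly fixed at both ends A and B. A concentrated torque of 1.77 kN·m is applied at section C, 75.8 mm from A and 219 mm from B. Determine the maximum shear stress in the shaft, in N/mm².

Compatibility: T_A·a/J_AC = T_B·b/J_CB with T_A + T_B = T₀.
J_AC = 4.02×10^-8 m⁴, J_CB = 9.79×10^-8 m⁴, so T_A = T₀·(J_AC/a)/((J_AC/a)+(J_CB/b)) = 960.7 N·m, T_B = 809.3 N·m.
τ in each portion: τ_AC = 3.02×10^8 Pa, τ_CB = 1.31×10^8 Pa; maximum is in AC.
τ_max = T_AC·r/J = 960.7·0.0126/4.02×10^-8 = 3.021×10^8 Pa.

302 N/mm²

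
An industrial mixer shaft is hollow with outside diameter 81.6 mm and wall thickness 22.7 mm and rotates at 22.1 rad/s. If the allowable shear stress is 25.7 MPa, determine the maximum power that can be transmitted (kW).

J = π(d_o⁴ − d_i⁴)/32 = π(0.0816⁴ − 0.0362⁴)/32 = 4.184×10^-6 m⁴.
T_max = τ_allow·J/r = 2.57×10^7 × 4.184×10^-6 / 0.0408 = 2636 N·m.
ω = 22.1 rad/s, so P_max = T_max·ω = 5.825×10^4 W.

58.2 kW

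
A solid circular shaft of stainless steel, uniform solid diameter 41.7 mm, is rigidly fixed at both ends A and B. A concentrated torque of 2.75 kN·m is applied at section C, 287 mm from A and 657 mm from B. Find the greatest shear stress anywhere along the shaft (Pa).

1.34e8 Pa

With uniform GJ and both ends fixed, compatibility θ_AC = θ_CB gives T_A·a = T_B·b, together with T_A + T_B = T₀.
T_A = T₀·b/(a+b) = 2750·657/944.0 = 1914 N·m; T_B = 836.1 N·m.
τ in each portion: τ_AC = 1.34×10^8 Pa, τ_CB = 5.87×10^7 Pa; maximum is in AC.
τ_max = T_AC·r/J = 1914·0.0209/2.97×10^-7 = 1.344×10^8 Pa.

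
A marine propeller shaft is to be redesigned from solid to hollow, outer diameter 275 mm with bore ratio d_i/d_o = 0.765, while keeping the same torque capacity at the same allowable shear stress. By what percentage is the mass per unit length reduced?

45.1 %

Equal τ_max and T ⇒ the solid shaft needs d_s³ = d_o³(1−k⁴), so d_s = 275·(1−0.765⁴)^(1/3) = 239.1 mm.
Area ratio A_h/A_s = d_o²(1−k²)/d_s² = (1−k²)/(1−k⁴)^(2/3) = 0.5485.
Mass saving = 1 − 0.5485 = 45.1 %.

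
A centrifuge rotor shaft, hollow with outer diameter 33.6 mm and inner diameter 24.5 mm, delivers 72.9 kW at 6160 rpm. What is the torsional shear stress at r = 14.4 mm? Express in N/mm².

ω = 2π·6160/60 = 645.1 rad/s, so T = P/ω = 72.9×10³ / 645.1 = 113.0 N·m.
J = π(d_o⁴ − d_i⁴)/32 = π(0.0336⁴ − 0.0245⁴)/32 = 8.976×10^-8 m⁴.
Shear stress varies linearly with radius: τ = T·r/J = 113.0 × 0.0144 / 8.976×10^-8 = 1.813×10^7 Pa.

18.1 N/mm²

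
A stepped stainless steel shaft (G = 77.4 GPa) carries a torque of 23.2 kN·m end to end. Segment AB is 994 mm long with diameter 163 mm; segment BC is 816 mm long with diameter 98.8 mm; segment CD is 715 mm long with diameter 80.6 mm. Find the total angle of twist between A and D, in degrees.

4.71°

J_AB = π(0.163)⁴/32 = 6.93×10^-5 m⁴; J_BC = π(0.0988)⁴/32 = 9.35×10^-6 m⁴; J_CD = π(0.0806)⁴/32 = 4.14×10^-6 m⁴.
θ = (T/G)·Σ L_i/J_i = (23200/77.4×10⁹)·(0.994/6.93×10^-5 + 0.816/9.35×10^-6 + 0.715/4.14×10^-6) = 0.08217 rad.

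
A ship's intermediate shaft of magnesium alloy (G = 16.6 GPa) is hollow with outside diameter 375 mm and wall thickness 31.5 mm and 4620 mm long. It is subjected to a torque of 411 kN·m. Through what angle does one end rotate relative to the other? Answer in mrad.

J = π(d_o⁴ − d_i⁴)/32 = π(0.375⁴ − 0.312⁴)/32 = 1.011×10^-3 m⁴.
θ = T·L/(G·J) = 411000 × 4.62 / (16.6×10⁹ × 1.011×10^-3) = 0.1131 rad.

113 mrad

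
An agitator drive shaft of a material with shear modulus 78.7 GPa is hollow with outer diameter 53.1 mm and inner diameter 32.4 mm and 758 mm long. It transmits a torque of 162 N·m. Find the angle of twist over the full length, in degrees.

0.133°

J = π(d_o⁴ − d_i⁴)/32 = π(0.0531⁴ − 0.0324⁴)/32 = 6.723×10^-7 m⁴.
θ = T·L/(G·J) = 162.0 × 0.758 / (78.7×10⁹ × 6.723×10^-7) = 2.321×10^-3 rad.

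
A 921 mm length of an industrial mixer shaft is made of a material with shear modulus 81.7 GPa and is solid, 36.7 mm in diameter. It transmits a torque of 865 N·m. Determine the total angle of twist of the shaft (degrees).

J = πd⁴/32 = π(0.0367)⁴/32 = 1.781×10^-7 m⁴.
θ = T·L/(G·J) = 865.0 × 0.921 / (81.7×10⁹ × 1.781×10^-7) = 0.05475 rad.

3.14°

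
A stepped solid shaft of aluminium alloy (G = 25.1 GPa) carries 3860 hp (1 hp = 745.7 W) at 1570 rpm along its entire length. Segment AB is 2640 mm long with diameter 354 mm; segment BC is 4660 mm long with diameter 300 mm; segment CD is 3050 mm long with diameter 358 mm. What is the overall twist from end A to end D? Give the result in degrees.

0.378°

ω = 2π·1570/60 = 164.4 rad/s, so T = P/ω = 3860×745.7 / 164.4 = 17510 N·m.
J_AB = π(0.354)⁴/32 = 1.54×10^-3 m⁴; J_BC = π(0.300)⁴/32 = 7.95×10^-4 m⁴; J_CD = π(0.358)⁴/32 = 1.61×10^-3 m⁴.
θ = (T/G)·Σ L_i/J_i = (17510/25.1×10⁹)·(2.64/1.54×10^-3 + 4.66/7.95×10^-4 + 3.05/1.61×10^-3) = 6.601×10^-3 rad.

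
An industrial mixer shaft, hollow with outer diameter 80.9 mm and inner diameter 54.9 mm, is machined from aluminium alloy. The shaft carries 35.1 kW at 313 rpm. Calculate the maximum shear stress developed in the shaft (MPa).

ω = 2π·313/60 = 32.78 rad/s, so T = P/ω = 35.1×10³ / 32.78 = 1071 N·m.
J = π(d_o⁴ − d_i⁴)/32 = π(0.0809⁴ − 0.0549⁴)/32 = 3.313×10^-6 m⁴.
τ_max = T·r/J = 1071 × 0.0404 / 3.313×10^-6 = 1.307×10^7 Pa.

13.1 MPa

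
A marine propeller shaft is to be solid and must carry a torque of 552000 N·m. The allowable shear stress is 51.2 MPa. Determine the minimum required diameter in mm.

380 mm

For a solid shaft τ_max = 16T/(πd³), so d = (16T/(π τ_allow))^(1/3) = (16·552000/(π·5.12×10^7))^(1/3) = 0.3801 m.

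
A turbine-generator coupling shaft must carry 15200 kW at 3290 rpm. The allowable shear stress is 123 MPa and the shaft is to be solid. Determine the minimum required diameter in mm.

ω = 2π·3290/60 = 344.5 rad/s, so T = P/ω = 15200×10³ / 344.5 = 44120 N·m.
For a solid shaft τ_max = 16T/(πd³), so d = (16T/(π τ_allow))^(1/3) = (16·44120/(π·1.23×10^8))^(1/3) = 0.1222 m.

122 mm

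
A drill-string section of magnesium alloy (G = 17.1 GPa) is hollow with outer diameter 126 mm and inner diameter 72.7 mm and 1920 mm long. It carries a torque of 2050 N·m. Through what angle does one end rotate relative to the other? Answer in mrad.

J = π(d_o⁴ − d_i⁴)/32 = π(0.126⁴ − 0.0727⁴)/32 = 2.200×10^-5 m⁴.
θ = T·L/(G·J) = 2050 × 1.92 / (17.1×10⁹ × 2.200×10^-5) = 0.01046 rad.

10.5 mrad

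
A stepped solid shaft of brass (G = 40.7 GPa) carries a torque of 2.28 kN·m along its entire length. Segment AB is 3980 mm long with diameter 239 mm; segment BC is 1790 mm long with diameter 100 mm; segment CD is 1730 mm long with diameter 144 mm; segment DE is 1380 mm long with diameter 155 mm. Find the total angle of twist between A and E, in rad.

J_AB = π(0.239)⁴/32 = 3.20×10^-4 m⁴; J_BC = π(0.100)⁴/32 = 9.82×10^-6 m⁴; J_CD = π(0.144)⁴/32 = 4.22×10^-5 m⁴; J_DE = π(0.155)⁴/32 = 5.67×10^-5 m⁴.
θ = (T/G)·Σ L_i/J_i = (2280/40.7×10⁹)·(3.98/3.20×10^-4 + 1.79/9.82×10^-6 + 1.73/4.22×10^-5 + 1.38/5.67×10^-5) = 0.01457 rad.

0.0146 rad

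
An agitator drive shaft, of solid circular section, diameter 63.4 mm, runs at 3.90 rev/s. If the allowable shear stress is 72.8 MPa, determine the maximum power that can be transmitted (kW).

89.3 kW

J = πd⁴/32 = π(0.0634)⁴/32 = 1.586×10^-6 m⁴.
T_max = τ_allow·J/r = 7.28×10^7 × 1.586×10^-6 / 0.0317 = 3643 N·m.
ω = 2π·3.90 = 24.50 rad/s, so P_max = T_max·ω = 8.926×10^4 W.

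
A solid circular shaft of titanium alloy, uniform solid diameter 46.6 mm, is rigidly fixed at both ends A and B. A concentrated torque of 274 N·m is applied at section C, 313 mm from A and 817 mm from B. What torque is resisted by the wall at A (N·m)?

198 N·m

With uniform GJ and both ends fixed, compatibility θ_AC = θ_CB gives T_A·a = T_B·b, together with T_A + T_B = T₀.
T_A = T₀·b/(a+b) = 274.0·817/1130 = 198.1 N·m; T_B = 75.90 N·m.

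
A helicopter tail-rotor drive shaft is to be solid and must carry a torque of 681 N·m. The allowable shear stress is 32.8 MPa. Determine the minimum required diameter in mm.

For a solid shaft τ_max = 16T/(πd³), so d = (16T/(π τ_allow))^(1/3) = (16·681.0/(π·3.28×10^7))^(1/3) = 0.04729 m.

47.3 mm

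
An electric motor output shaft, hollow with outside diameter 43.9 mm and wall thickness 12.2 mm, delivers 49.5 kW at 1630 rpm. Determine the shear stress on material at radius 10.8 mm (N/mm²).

8.94 N/mm²

ω = 2π·1630/60 = 170.7 rad/s, so T = P/ω = 49.5×10³ / 170.7 = 290.0 N·m.
J = π(d_o⁴ − d_i⁴)/32 = π(0.0439⁴ − 0.0195⁴)/32 = 3.504×10^-7 m⁴.
Shear stress varies linearly with radius: τ = T·r/J = 290.0 × 0.0108 / 3.504×10^-7 = 8.937×10^6 Pa.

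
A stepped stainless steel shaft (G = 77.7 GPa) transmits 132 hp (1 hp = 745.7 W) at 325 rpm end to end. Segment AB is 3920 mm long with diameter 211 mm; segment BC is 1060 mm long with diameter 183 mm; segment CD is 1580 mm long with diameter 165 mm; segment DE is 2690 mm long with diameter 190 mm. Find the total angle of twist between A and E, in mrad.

ω = 2π·325/60 = 34.03 rad/s, so T = P/ω = 132×745.7 / 34.03 = 2892 N·m.
J_AB = π(0.211)⁴/32 = 1.95×10^-4 m⁴; J_BC = π(0.183)⁴/32 = 1.10×10^-4 m⁴; J_CD = π(0.165)⁴/32 = 7.28×10^-5 m⁴; J_DE = π(0.190)⁴/32 = 1.28×10^-4 m⁴.
θ = (T/G)·Σ L_i/J_i = (2892/77.7×10⁹)·(3.92/1.95×10^-4 + 1.06/1.10×10^-4 + 1.58/7.28×10^-5 + 2.69/1.28×10^-4) = 2.699×10^-3 rad.

2.70 mrad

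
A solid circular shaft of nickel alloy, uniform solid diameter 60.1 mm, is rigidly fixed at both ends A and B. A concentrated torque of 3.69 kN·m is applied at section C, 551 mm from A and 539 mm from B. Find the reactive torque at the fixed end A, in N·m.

With uniform GJ and both ends fixed, compatibility θ_AC = θ_CB gives T_A·a = T_B·b, together with T_A + T_B = T₀.
T_A = T₀·b/(a+b) = 3690·539/1090 = 1825 N·m; T_B = 1865 N·m.

1820 N·m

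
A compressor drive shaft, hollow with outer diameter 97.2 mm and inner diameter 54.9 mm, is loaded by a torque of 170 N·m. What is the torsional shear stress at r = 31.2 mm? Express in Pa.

J = π(d_o⁴ − d_i⁴)/32 = π(0.0972⁴ − 0.0549⁴)/32 = 7.871×10^-6 m⁴.
Shear stress varies linearly with radius: τ = T·r/J = 170.0 × 0.0312 / 7.871×10^-6 = 6.738×10^5 Pa.

674000 Pa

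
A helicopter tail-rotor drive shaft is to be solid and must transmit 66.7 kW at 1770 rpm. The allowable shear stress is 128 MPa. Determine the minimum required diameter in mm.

ω = 2π·1770/60 = 185.4 rad/s, so T = P/ω = 66.7×10³ / 185.4 = 359.9 N·m.
For a solid shaft τ_max = 16T/(πd³), so d = (16T/(π τ_allow))^(1/3) = (16·359.9/(π·1.28×10^8))^(1/3) = 0.02428 m.

24.3 mm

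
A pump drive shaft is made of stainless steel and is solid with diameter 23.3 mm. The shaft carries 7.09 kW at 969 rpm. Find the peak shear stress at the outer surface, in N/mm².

ω = 2π·969/60 = 101.5 rad/s, so T = P/ω = 7.09×10³ / 101.5 = 69.87 N·m.
J = πd⁴/32 = π(0.0233)⁴/32 = 2.894×10^-8 m⁴.
τ_max = T·r/J = 69.87 × 0.0117 / 2.894×10^-8 = 2.813×10^7 Pa.

28.1 N/mm²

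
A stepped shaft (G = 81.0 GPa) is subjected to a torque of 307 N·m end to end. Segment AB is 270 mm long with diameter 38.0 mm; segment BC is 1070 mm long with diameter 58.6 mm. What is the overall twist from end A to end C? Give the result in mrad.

J_AB = π(0.0380)⁴/32 = 2.05×10^-7 m⁴; J_BC = π(0.0586)⁴/32 = 1.16×10^-6 m⁴.
θ = (T/G)·Σ L_i/J_i = (307.0/81.0×10⁹)·(0.270/2.05×10^-7 + 1.07/1.16×10^-6) = 8.502×10^-3 rad.

8.50 mrad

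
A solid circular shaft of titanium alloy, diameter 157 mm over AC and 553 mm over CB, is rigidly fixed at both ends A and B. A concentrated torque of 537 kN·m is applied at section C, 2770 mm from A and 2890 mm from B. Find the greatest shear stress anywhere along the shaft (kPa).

Compatibility: T_A·a/J_AC = T_B·b/J_CB with T_A + T_B = T₀.
J_AC = 5.96×10^-5 m⁴, J_CB = 9.18×10^-3 m⁴, so T_A = T₀·(J_AC/a)/((J_AC/a)+(J_CB/b)) = 3615 N·m, T_B = 533400 N·m.
τ in each portion: τ_AC = 4.76×10^6 Pa, τ_CB = 1.61×10^7 Pa; maximum is in CB.
τ_max = T_CB·r/J = 533400·0.277/9.18×10^-3 = 1.606×10^7 Pa.

16100 kPa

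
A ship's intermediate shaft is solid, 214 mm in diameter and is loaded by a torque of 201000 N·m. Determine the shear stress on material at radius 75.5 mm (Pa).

7.37e7 Pa

J = πd⁴/32 = π(0.214)⁴/32 = 2.059×10^-4 m⁴.
Shear stress varies linearly with radius: τ = T·r/J = 201000 × 0.0755 / 2.059×10^-4 = 7.370×10^7 Pa.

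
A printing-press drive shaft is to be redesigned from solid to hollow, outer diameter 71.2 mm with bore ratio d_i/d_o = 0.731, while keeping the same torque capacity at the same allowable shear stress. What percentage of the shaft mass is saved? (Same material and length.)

Equal τ_max and T ⇒ the solid shaft needs d_s³ = d_o³(1−k⁴), so d_s = 71.2·(1−0.731⁴)^(1/3) = 63.65 mm.
Area ratio A_h/A_s = d_o²(1−k²)/d_s² = (1−k²)/(1−k⁴)^(2/3) = 0.5826.
Mass saving = 1 − 0.5826 = 41.7 %.

41.7 %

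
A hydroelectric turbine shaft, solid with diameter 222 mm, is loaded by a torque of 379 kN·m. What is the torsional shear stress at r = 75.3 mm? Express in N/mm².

J = πd⁴/32 = π(0.222)⁴/32 = 2.385×10^-4 m⁴.
Shear stress varies linearly with radius: τ = T·r/J = 379000 × 0.0753 / 2.385×10^-4 = 1.197×10^8 Pa.

120 N/mm²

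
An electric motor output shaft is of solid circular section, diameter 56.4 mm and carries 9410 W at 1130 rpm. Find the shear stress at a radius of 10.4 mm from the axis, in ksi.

0.121 ksi

ω = 2π·1130/60 = 118.3 rad/s, so T = P/ω = 9410 / 118.3 = 79.52 N·m.
J = πd⁴/32 = π(0.0564)⁴/32 = 9.934×10^-7 m⁴.
Shear stress varies linearly with radius: τ = T·r/J = 79.52 × 0.0104 / 9.934×10^-7 = 8.325×10^5 Pa.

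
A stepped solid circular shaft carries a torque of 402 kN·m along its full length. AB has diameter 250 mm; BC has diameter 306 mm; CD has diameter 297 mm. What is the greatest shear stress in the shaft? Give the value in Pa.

1.31e8 Pa

Under the same torque, τ_max = 16T/(πd³) is largest where d is smallest — segment AB (d = 250 mm).
τ_max = 16·402000/(π·(0.250)³) = 1.310×10^8 Pa.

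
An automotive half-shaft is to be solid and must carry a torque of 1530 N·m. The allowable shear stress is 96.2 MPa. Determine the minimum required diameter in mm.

43.3 mm

For a solid shaft τ_max = 16T/(πd³), so d = (16T/(π τ_allow))^(1/3) = (16·1530/(π·9.62×10^7))^(1/3) = 0.04327 m.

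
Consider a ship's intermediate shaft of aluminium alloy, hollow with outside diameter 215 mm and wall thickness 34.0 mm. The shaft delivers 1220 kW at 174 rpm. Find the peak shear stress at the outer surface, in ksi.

6.37 ksi

ω = 2π·174/60 = 18.22 rad/s, so T = P/ω = 1220×10³ / 18.22 = 66950 N·m.
J = π(d_o⁴ − d_i⁴)/32 = π(0.215⁴ − 0.147⁴)/32 = 1.639×10^-4 m⁴.
τ_max = T·r/J = 66950 × 0.107 / 1.639×10^-4 = 4.391×10^7 Pa.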